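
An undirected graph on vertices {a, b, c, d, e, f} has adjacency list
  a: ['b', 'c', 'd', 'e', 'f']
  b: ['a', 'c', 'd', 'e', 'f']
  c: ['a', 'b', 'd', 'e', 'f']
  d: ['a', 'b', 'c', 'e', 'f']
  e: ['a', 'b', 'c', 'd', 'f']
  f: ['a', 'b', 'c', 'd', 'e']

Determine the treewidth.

A width-5 tree decomposition is:
Bags: B1 = {a, b, c, d, e, f}
Tree: (single bag)
A single bag containing all 6 vertices is trivially a valid decomposition of width 5. On the other hand G contains the 6-clique {a, b, c, d, e, f}. A clique must lie in a single bag of any decomposition, so no decomposition can have width below 5. The upper and lower bounds meet at 5, so that is the treewidth.

5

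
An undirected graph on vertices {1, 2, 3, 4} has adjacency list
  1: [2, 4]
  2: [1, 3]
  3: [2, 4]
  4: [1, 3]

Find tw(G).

A width-2 tree decomposition is:
Bags: B1 = {1, 2, 3}  B2 = {1, 3, 4}
Tree: B1–B2
Each bag holds 3 vertices, so the decomposition has width 2, which upper-bounds the treewidth. Since 1–2–3–4–1 is a cycle in G, G is not acyclic. Forests are exactly the graphs of treewidth ≤ 1, so tw(G) ≥ 2. The upper and lower bounds meet at 2, so that is the treewidth.

2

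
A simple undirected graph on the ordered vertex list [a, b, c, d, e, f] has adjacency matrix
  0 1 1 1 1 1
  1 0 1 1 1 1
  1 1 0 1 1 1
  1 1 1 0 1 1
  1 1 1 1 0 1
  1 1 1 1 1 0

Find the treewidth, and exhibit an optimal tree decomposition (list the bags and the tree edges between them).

A single bag containing all 6 vertices is trivially a valid decomposition of width 5. Conversely, {a, b, c, d, e, f} is a clique of size 6, and the vertices of any clique must share a bag in every tree decomposition; so some bag has ≥ 6 vertices and tw(G) ≥ 5. Hence tw(G) = 5 exactly.

Treewidth 5.
Bags: B1 = {a, b, c, d, e, f}
Tree: (single bag)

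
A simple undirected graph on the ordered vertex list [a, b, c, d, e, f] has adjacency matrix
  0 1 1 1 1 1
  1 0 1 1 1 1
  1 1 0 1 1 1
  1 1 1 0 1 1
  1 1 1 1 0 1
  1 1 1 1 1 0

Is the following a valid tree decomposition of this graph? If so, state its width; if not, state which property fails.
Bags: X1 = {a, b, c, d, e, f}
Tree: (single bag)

Every vertex of G appears in some bag (union = {a, b, c, d, e, f}); every edge is covered by a bag; and for each vertex v the set of bags containing v is connected in the bag tree. The decomposition is therefore valid. The largest bag has 6 vertices, so the width is 5.

Yes; width 5.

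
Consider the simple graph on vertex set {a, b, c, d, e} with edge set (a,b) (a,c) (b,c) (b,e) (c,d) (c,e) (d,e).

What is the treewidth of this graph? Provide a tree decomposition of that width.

The largest bag has 3 vertices, giving width 2; this decomposition certifies tw(G) ≤ 2. For the lower bound, the 3 vertices {c, d, e} are pairwise adjacent, and any tree decomposition puts a clique entirely inside one bag — forcing width ≥ 2. Combining the bounds, tw(G) = 2.

Treewidth 2.
One such decomposition:
Bags: B1 = {a, b, c}  B2 = {b, c, e}  B3 = {c, d, e}
Tree: B1–B2, B2–B3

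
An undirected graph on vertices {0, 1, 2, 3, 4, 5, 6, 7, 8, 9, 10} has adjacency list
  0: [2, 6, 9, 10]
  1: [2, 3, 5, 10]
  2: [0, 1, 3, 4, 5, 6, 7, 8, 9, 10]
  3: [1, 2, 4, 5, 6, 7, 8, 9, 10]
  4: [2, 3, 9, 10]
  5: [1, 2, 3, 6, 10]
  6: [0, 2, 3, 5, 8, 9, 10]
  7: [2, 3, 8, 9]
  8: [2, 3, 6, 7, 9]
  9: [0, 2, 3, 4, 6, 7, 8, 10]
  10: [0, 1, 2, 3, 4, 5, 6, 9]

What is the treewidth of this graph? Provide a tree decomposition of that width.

Treewidth 4.
Bags: B1 = {2, 3, 6, 9, 10}  B2 = {2, 3, 4, 9, 10}  B3 = {2, 3, 5, 6, 10}  B4 = {0, 2, 6, 9, 10}  B5 = {1, 2, 3, 5, 10}  B6 = {2, 3, 6, 8, 9}  B7 = {2, 3, 7, 8, 9}
Tree: B1–B2, B1–B3, B1–B4, B3–B5, B1–B6, B6–B7

Every bag has size at most 5, so the width is 5 − 1 = 4 and tw(G) ≤ 4. On the other hand G contains the 5-clique {0, 2, 6, 9, 10}. A clique must lie in a single bag of any decomposition, so no decomposition can have width below 4. The upper and lower bounds meet at 4, so that is the treewidth.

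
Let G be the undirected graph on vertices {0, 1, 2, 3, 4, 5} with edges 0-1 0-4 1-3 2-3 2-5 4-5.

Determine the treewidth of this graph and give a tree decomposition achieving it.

The largest bag has 3 vertices, giving width 2; this decomposition certifies tw(G) ≤ 2. For the lower bound, G contains the cycle 5–4–0–1–3–2–5, so G is not a forest; only forests have treewidth ≤ 1, hence tw(G) ≥ 2. The upper and lower bounds meet at 2, so that is the treewidth.

Treewidth 2.
Bags: B1 = {0, 4, 5}  B2 = {0, 1, 5}  B3 = {1, 3, 5}  B4 = {2, 3, 5}
Tree: B1–B2, B2–B3, B3–B4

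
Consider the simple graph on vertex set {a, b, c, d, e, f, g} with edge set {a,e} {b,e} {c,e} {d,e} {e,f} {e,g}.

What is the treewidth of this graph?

1

A width-1 tree decomposition is:
Bags: B1 = {e, g}  B2 = {b, e}  B3 = {a, e}  B4 = {c, e}  B5 = {e, f}  B6 = {d, e}
Tree: B1–B2, B2–B3, B1–B4, B1–B5, B5–B6
The largest bag has 2 vertices, giving width 1; this decomposition certifies tw(G) ≤ 1. G has an edge, so its treewidth is at least 1. The upper and lower bounds meet at 1, so that is the treewidth.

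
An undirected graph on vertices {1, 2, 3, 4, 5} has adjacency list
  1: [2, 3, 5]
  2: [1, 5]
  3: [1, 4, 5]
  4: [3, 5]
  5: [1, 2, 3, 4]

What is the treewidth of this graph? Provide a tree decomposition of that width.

Every bag has size at most 3, so the width is 3 − 1 = 2 and tw(G) ≤ 2. For the lower bound, the 3 vertices {1, 2, 5} are pairwise adjacent, and any tree decomposition puts a clique entirely inside one bag — forcing width ≥ 2. Hence tw(G) = 2 exactly.

Treewidth 2.
One optimal decomposition is:
Bags: B1 = {1, 3, 5}  B2 = {1, 2, 5}  B3 = {3, 4, 5}
Tree: B1–B2, B1–B3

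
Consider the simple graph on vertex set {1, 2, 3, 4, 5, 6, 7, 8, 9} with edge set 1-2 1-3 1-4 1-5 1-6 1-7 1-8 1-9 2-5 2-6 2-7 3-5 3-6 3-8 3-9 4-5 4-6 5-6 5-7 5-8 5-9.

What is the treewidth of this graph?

A width-3 tree decomposition is:
Bags: B1 = {1, 3, 5, 6}  B2 = {1, 2, 5, 6}  B3 = {1, 3, 5, 9}  B4 = {1, 3, 5, 8}  B5 = {1, 2, 5, 7}  B6 = {1, 4, 5, 6}
Tree: B1–B2, B1–B3, B3–B4, B2–B5, B1–B6
Every bag has size at most 4, so the width is 4 − 1 = 3 and tw(G) ≤ 3. On the other hand G contains the 4-clique {1, 2, 5, 6}. A clique must lie in a single bag of any decomposition, so no decomposition can have width below 3. Combining the bounds, tw(G) = 3.

3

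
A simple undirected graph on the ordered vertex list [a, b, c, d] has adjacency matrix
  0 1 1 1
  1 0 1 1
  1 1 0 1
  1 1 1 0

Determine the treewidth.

3

A width-3 tree decomposition is:
Bags: B1 = {a, b, c, d}
Tree: (single bag)
A single bag containing all 4 vertices is trivially a valid decomposition of width 3. Conversely, {a, b, c, d} is a clique of size 4, and the vertices of any clique must share a bag in every tree decomposition; so some bag has ≥ 4 vertices and tw(G) ≥ 3. Combining the bounds, tw(G) = 3.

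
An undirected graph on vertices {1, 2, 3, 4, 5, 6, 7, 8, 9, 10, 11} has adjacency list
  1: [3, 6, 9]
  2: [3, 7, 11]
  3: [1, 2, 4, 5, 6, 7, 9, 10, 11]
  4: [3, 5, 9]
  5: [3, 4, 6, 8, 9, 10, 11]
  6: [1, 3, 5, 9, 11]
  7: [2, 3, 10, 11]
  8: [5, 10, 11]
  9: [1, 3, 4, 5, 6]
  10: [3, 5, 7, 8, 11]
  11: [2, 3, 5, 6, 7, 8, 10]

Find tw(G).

3

A width-3 tree decomposition is:
Bags: B1 = {3, 5, 10, 11}  B2 = {3, 5, 6, 11}  B3 = {5, 8, 10, 11}  B4 = {3, 5, 6, 9}  B5 = {1, 3, 6, 9}  B6 = {3, 4, 5, 9}  B7 = {3, 7, 10, 11}  B8 = {2, 3, 7, 11}
Tree: B1–B2, B1–B3, B2–B4, B4–B5, B4–B6, B1–B7, B7–B8
The largest bag has 4 vertices, giving width 3; this decomposition certifies tw(G) ≤ 3. For the lower bound, the 4 vertices {5, 8, 10, 11} are pairwise adjacent, and any tree decomposition puts a clique entirely inside one bag — forcing width ≥ 3. Therefore the treewidth is 3.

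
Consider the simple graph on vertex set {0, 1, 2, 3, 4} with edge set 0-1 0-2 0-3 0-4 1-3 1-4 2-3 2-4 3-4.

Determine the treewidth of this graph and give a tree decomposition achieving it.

Every bag has size at most 4, so the width is 4 − 1 = 3 and tw(G) ≤ 3. On the other hand G contains the 4-clique {0, 1, 3, 4}. A clique must lie in a single bag of any decomposition, so no decomposition can have width below 3. Combining the bounds, tw(G) = 3.

Treewidth 3.
One such decomposition:
Bags: B1 = {0, 1, 3, 4}  B2 = {0, 2, 3, 4}
Tree: B1–B2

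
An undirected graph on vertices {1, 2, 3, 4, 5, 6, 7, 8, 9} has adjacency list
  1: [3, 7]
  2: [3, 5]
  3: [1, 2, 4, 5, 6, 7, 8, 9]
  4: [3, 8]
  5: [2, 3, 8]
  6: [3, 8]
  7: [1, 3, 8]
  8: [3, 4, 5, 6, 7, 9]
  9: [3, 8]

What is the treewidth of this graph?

A width-2 tree decomposition is:
Bags: B1 = {3, 6, 8}  B2 = {3, 7, 8}  B3 = {1, 3, 7}  B4 = {3, 8, 9}  B5 = {3, 4, 8}  B6 = {3, 5, 8}  B7 = {2, 3, 5}
Tree: B1–B2, B2–B3, B2–B4, B4–B5, B4–B6, B6–B7
Every bag has size at most 3, so the width is 3 − 1 = 2 and tw(G) ≤ 2. For the lower bound, the 3 vertices {3, 4, 8} are pairwise adjacent, and any tree decomposition puts a clique entirely inside one bag — forcing width ≥ 2. Hence tw(G) = 2 exactly.

2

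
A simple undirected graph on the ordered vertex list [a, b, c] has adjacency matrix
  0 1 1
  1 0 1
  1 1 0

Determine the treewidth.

2

A width-2 tree decomposition is:
Bags: B1 = {a, b, c}
Tree: (single bag)
A single bag containing all 3 vertices is trivially a valid decomposition of width 2. Conversely, {a, b, c} is a clique of size 3, and the vertices of any clique must share a bag in every tree decomposition; so some bag has ≥ 3 vertices and tw(G) ≥ 2. Combining the bounds, tw(G) = 2.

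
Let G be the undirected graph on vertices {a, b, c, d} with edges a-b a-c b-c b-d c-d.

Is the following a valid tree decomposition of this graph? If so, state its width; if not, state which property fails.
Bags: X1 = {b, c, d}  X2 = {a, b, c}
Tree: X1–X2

Yes; width 2.

Every vertex of G appears in some bag (union = {a, b, c, d}); every edge is covered by a bag; and for each vertex v the set of bags containing v is connected in the bag tree. The decomposition is therefore valid. The largest bag has 3 vertices, so the width is 2.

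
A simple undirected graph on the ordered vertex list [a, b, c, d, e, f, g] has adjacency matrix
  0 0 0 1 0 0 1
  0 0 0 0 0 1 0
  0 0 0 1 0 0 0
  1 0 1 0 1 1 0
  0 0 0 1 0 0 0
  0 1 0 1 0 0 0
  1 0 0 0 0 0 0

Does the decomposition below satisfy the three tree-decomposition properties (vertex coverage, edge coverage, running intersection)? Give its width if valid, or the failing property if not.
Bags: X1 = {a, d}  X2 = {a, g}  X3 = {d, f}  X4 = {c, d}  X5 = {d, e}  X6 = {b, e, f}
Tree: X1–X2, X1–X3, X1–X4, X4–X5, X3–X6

No — bags containing vertex e are not connected in the tree.

A tree decomposition must satisfy three properties: every vertex lies in some bag; for every edge, both endpoints lie together in some bag; and for every vertex, the bags containing it form a connected subtree. Here bags containing vertex e are not connected in the tree, so the decomposition is invalid.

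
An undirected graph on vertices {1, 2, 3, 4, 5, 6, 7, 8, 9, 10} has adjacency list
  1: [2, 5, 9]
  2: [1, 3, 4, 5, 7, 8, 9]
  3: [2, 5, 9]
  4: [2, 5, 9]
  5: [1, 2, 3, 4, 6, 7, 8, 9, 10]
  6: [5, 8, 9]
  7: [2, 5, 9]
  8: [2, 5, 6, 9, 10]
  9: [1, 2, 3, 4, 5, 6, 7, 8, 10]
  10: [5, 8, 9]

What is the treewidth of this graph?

3

A width-3 tree decomposition is:
Bags: B1 = {2, 5, 8, 9}  B2 = {2, 4, 5, 9}  B3 = {1, 2, 5, 9}  B4 = {5, 6, 8, 9}  B5 = {2, 5, 7, 9}  B6 = {2, 3, 5, 9}  B7 = {5, 8, 9, 10}
Tree: B1–B2, B2–B3, B1–B4, B3–B5, B2–B6, B1–B7
Each bag holds 4 vertices, so the decomposition has width 3, which upper-bounds the treewidth. For the lower bound, the 4 vertices {1, 2, 5, 9} are pairwise adjacent, and any tree decomposition puts a clique entirely inside one bag — forcing width ≥ 3. The upper and lower bounds meet at 3, so that is the treewidth.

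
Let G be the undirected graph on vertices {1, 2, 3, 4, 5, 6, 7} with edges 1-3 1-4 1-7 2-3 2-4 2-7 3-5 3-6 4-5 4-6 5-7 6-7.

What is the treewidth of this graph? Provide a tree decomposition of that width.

Treewidth 3.
Bags: B1 = {3, 4, 5, 7}  B2 = {3, 4, 6, 7}  B3 = {1, 3, 4, 7}  B4 = {2, 3, 4, 7}
Tree: B1–B2, B2–B3, B3–B4

Each bag holds 4 vertices, so the decomposition has width 3, which upper-bounds the treewidth. For the lower bound: the 4 vertex sets {3,5}, {6,7}, {4}, {1} are disjoint, each induces a connected subgraph, and every pair is joined by at least one edge of G. Contracting each set to a single vertex therefore yields K_{4} as a minor, and since treewidth is minor-monotone, tw(G) ≥ tw(K_{4}) = 3. Hence tw(G) = 3 exactly.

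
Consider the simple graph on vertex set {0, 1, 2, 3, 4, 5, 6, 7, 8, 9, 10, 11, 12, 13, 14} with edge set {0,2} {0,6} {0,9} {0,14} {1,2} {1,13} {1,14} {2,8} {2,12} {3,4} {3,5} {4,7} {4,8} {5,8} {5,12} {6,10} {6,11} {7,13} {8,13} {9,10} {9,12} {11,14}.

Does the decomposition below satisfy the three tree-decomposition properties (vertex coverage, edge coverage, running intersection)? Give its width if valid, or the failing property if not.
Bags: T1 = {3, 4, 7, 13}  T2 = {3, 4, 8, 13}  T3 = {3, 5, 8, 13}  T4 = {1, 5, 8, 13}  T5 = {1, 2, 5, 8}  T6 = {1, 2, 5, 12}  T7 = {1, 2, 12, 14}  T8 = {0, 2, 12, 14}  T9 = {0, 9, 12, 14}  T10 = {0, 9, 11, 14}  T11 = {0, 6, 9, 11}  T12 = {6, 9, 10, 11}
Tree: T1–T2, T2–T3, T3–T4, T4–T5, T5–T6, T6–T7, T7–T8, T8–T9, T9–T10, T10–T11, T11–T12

Vertex coverage: the bags together contain {0, 1, 2, 3, 4, 5, 6, 7, 8, 9, 10, 11, 12, 13, 14}, the full vertex set. Edge coverage: each edge of G has both endpoints in at least one bag. Running intersection: for every vertex, the bags containing it form a connected subtree. All three properties hold, so this is a valid tree decomposition of width max|bag| − 1 = 3, and hence tw(G) ≤ 3.

Yes; width 3.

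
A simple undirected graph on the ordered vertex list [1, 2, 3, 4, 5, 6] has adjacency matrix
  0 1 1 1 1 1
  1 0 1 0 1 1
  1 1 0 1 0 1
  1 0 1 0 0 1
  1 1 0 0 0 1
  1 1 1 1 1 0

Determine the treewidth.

3

A width-3 tree decomposition is:
Bags: B1 = {1, 2, 5, 6}  B2 = {1, 2, 3, 6}  B3 = {1, 3, 4, 6}
Tree: B1–B2, B2–B3
The largest bag has 4 vertices, giving width 3; this decomposition certifies tw(G) ≤ 3. Conversely, {1, 2, 3, 6} is a clique of size 4, and the vertices of any clique must share a bag in every tree decomposition; so some bag has ≥ 4 vertices and tw(G) ≥ 3. Combining the bounds, tw(G) = 3.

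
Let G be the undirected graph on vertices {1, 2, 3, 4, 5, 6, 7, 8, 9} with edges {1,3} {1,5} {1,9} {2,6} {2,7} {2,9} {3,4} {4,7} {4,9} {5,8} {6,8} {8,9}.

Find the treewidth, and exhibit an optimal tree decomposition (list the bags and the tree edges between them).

Each bag holds 4 vertices, so the decomposition has width 3, which upper-bounds the treewidth. For the lower bound: the 4 vertex sets {5,6,8}, {2}, {9}, {1,3,4,7} are disjoint, each induces a connected subgraph, and every pair is joined by at least one edge of G. Contracting each set to a single vertex therefore yields K_{4} as a minor, and since treewidth is minor-monotone, tw(G) ≥ tw(K_{4}) = 3. Combining the bounds, tw(G) = 3.

Treewidth 3.
One such decomposition:
Bags: B1 = {2, 5, 6, 8}  B2 = {2, 5, 8, 9}  B3 = {1, 2, 5, 9}  B4 = {1, 2, 7, 9}  B5 = {1, 4, 7, 9}  B6 = {1, 3, 4, 7}
Tree: B1–B2, B2–B3, B3–B4, B4–B5, B5–B6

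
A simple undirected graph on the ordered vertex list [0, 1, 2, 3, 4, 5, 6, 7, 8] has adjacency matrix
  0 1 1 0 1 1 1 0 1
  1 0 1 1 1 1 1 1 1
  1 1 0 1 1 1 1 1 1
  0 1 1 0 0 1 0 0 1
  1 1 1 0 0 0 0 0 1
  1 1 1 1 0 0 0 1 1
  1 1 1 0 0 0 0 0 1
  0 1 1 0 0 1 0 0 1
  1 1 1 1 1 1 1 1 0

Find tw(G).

4

A width-4 tree decomposition is:
Bags: B1 = {1, 2, 5, 7, 8}  B2 = {1, 2, 3, 5, 8}  B3 = {0, 1, 2, 5, 8}  B4 = {0, 1, 2, 6, 8}  B5 = {0, 1, 2, 4, 8}
Tree: B1–B2, B2–B3, B3–B4, B4–B5
Each bag holds 5 vertices, so the decomposition has width 4, which upper-bounds the treewidth. On the other hand G contains the 5-clique {0, 1, 2, 4, 8}. A clique must lie in a single bag of any decomposition, so no decomposition can have width below 4. The upper and lower bounds meet at 4, so that is the treewidth.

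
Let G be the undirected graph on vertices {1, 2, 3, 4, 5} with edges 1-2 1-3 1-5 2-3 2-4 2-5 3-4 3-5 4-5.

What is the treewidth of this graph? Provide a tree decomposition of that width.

Each bag holds 4 vertices, so the decomposition has width 3, which upper-bounds the treewidth. For the lower bound, the 4 vertices {1, 2, 3, 5} are pairwise adjacent, and any tree decomposition puts a clique entirely inside one bag — forcing width ≥ 3. Therefore the treewidth is 3.

Treewidth 3.
One such decomposition:
Bags: B1 = {1, 2, 3, 5}  B2 = {2, 3, 4, 5}
Tree: B1–B2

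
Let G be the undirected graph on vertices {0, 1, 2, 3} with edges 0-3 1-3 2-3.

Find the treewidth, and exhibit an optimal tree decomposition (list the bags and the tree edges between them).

Every bag has size at most 2, so the width is 2 − 1 = 1 and tw(G) ≤ 1. Any graph with an edge has treewidth ≥ 1, and G has the edge 1–3. Hence tw(G) = 1 exactly.

Treewidth 1.
Bags: B1 = {1, 3}  B2 = {0, 3}  B3 = {2, 3}
Tree: B1–B2, B1–B3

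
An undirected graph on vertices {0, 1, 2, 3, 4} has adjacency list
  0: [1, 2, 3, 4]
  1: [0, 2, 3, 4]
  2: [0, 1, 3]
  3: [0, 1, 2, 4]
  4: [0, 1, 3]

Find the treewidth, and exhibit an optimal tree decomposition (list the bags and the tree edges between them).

Each bag holds 4 vertices, so the decomposition has width 3, which upper-bounds the treewidth. On the other hand G contains the 4-clique {0, 1, 2, 3}. A clique must lie in a single bag of any decomposition, so no decomposition can have width below 3. The upper and lower bounds meet at 3, so that is the treewidth.

Treewidth 3.
One optimal decomposition is:
Bags: B1 = {0, 1, 3, 4}  B2 = {0, 1, 2, 3}
Tree: B1–B2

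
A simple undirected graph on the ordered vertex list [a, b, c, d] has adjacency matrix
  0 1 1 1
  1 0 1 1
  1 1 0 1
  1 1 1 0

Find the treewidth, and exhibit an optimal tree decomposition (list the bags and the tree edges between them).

With just one bag of size 4, the width is 4 − 1 = 3, so tw(G) ≤ 3. For the lower bound, the 4 vertices {a, b, c, d} are pairwise adjacent, and any tree decomposition puts a clique entirely inside one bag — forcing width ≥ 3. The upper and lower bounds meet at 3, so that is the treewidth.

Treewidth 3.
Bags: B1 = {a, b, c, d}
Tree: (single bag)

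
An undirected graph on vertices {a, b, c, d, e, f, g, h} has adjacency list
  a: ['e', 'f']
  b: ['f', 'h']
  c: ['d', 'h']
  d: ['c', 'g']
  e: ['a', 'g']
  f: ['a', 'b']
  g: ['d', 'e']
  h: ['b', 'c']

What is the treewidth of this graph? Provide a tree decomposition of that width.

Treewidth 2.
One such decomposition:
Bags: B1 = {c, d, h}  B2 = {b, d, h}  B3 = {b, d, f}  B4 = {a, d, f}  B5 = {a, d, e}  B6 = {d, e, g}
Tree: B1–B2, B2–B3, B3–B4, B4–B5, B5–B6

Every bag has size at most 3, so the width is 3 − 1 = 2 and tw(G) ≤ 2. The edges d–c–h–b–f–a–e–g–d form a cycle, so G is not a tree and its treewidth is at least 2. Hence tw(G) = 2 exactly.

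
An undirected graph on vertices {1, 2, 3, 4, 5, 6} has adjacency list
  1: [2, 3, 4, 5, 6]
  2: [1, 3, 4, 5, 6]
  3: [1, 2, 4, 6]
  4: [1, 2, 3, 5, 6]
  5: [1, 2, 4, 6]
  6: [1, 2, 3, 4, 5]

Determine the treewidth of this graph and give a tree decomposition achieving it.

Every bag has size at most 5, so the width is 5 − 1 = 4 and tw(G) ≤ 4. On the other hand G contains the 5-clique {1, 2, 3, 4, 6}. A clique must lie in a single bag of any decomposition, so no decomposition can have width below 4. Therefore the treewidth is 4.

Treewidth 4.
One optimal decomposition is:
Bags: B1 = {1, 2, 3, 4, 6}  B2 = {1, 2, 4, 5, 6}
Tree: B1–B2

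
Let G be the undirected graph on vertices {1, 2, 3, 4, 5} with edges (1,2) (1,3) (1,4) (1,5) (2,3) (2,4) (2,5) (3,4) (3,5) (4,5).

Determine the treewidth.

4

A width-4 tree decomposition is:
Bags: B1 = {1, 2, 3, 4, 5}
Tree: (single bag)
With just one bag of size 5, the width is 5 − 1 = 4, so tw(G) ≤ 4. For the lower bound, the 5 vertices {1, 2, 3, 4, 5} are pairwise adjacent, and any tree decomposition puts a clique entirely inside one bag — forcing width ≥ 4. Hence tw(G) = 4 exactly.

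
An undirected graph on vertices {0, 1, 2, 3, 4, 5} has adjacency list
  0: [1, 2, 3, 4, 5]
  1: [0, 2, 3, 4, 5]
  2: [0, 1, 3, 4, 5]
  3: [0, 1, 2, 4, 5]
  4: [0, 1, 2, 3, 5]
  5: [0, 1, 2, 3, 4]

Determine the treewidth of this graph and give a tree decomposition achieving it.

Treewidth 5.
Bags: B1 = {0, 1, 2, 3, 4, 5}
Tree: (single bag)

With just one bag of size 6, the width is 6 − 1 = 5, so tw(G) ≤ 5. For the lower bound, the 6 vertices {0, 1, 2, 3, 4, 5} are pairwise adjacent, and any tree decomposition puts a clique entirely inside one bag — forcing width ≥ 5. Hence tw(G) = 5 exactly.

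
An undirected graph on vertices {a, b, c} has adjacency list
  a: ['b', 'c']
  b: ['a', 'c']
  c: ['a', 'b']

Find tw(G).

2

A width-2 tree decomposition is:
Bags: B1 = {a, b, c}
Tree: (single bag)
A single bag containing all 3 vertices is trivially a valid decomposition of width 2. On the other hand G contains the 3-clique {a, b, c}. A clique must lie in a single bag of any decomposition, so no decomposition can have width below 2. Therefore the treewidth is 2.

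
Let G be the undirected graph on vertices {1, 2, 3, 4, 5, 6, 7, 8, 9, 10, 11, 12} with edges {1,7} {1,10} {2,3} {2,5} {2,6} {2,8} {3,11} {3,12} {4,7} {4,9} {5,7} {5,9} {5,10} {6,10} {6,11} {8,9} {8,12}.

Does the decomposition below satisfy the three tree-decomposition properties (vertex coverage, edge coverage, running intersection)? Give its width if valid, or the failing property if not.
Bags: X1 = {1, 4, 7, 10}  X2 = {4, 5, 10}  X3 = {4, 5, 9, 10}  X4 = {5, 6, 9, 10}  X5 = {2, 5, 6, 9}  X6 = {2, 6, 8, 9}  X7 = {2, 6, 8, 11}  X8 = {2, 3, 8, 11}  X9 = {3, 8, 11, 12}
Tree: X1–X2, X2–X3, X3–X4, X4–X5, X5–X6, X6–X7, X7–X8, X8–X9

A tree decomposition must satisfy three properties: every vertex lies in some bag; for every edge, both endpoints lie together in some bag; and for every vertex, the bags containing it form a connected subtree. Here edge (7,5) lies in no bag, so the decomposition is invalid.

No — edge (7,5) lies in no bag.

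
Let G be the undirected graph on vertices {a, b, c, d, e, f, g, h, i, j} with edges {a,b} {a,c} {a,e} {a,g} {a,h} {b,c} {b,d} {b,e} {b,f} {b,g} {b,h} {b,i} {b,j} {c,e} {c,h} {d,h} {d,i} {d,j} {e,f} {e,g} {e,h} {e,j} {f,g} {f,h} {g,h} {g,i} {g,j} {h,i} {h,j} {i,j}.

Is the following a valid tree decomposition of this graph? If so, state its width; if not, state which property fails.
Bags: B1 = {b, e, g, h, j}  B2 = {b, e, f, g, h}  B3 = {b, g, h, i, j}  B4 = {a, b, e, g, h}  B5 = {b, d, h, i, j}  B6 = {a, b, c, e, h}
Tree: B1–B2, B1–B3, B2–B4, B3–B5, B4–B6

Checking the three conditions: (i) the bags cover all of {a, b, c, d, e, f, g, h, i, j}; (ii) for each edge, some bag contains both endpoints; (iii) the bags containing any fixed vertex form a subtree. All hold, so the decomposition is valid with width 5 − 1 = 4.

Yes; width 4.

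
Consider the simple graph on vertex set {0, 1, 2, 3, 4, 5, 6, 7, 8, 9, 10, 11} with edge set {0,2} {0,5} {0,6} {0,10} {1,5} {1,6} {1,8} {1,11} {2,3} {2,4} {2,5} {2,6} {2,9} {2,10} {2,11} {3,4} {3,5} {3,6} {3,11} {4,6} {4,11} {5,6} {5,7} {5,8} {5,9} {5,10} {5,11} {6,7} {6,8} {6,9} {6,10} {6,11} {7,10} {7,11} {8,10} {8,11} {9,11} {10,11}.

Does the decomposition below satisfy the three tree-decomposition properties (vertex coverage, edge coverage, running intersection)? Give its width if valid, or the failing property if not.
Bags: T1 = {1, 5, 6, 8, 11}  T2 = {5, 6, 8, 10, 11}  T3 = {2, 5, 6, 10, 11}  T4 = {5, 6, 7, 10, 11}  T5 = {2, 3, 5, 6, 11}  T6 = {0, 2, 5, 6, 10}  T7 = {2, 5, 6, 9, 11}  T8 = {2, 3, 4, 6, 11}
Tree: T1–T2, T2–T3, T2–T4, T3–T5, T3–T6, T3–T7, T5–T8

Every vertex of G appears in some bag (union = {0, 1, 2, 3, 4, 5, 6, 7, 8, 9, 10, 11}); every edge is covered by a bag; and for each vertex v the set of bags containing v is connected in the bag tree. The decomposition is therefore valid. The largest bag has 5 vertices, so the width is 4.

Yes; width 4.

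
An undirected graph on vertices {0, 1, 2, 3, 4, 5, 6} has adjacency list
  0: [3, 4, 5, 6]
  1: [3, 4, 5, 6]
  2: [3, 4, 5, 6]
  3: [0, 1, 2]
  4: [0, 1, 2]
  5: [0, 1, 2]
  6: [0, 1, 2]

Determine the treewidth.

3

A width-3 tree decomposition is:
Bags: B1 = {0, 1, 2, 4}  B2 = {0, 1, 2, 6}  B3 = {0, 1, 2, 3}  B4 = {0, 1, 2, 5}
Tree: B1–B2, B2–B3, B3–B4
Each bag holds 4 vertices, so the decomposition has width 3, which upper-bounds the treewidth. For the lower bound: the 4 vertex sets {0,4}, {2,6}, {1}, {3} are disjoint, each induces a connected subgraph, and every pair is joined by at least one edge of G. Contracting each set to a single vertex therefore yields K_{4} as a minor, and since treewidth is minor-monotone, tw(G) ≥ tw(K_{4}) = 3. Therefore the treewidth is 3.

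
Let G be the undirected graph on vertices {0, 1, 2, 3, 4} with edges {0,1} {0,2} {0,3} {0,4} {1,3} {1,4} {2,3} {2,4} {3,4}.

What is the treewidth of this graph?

3

A width-3 tree decomposition is:
Bags: B1 = {0, 1, 3, 4}  B2 = {0, 2, 3, 4}
Tree: B1–B2
The largest bag has 4 vertices, giving width 3; this decomposition certifies tw(G) ≤ 3. Conversely, {0, 1, 3, 4} is a clique of size 4, and the vertices of any clique must share a bag in every tree decomposition; so some bag has ≥ 4 vertices and tw(G) ≥ 3. Hence tw(G) = 3 exactly.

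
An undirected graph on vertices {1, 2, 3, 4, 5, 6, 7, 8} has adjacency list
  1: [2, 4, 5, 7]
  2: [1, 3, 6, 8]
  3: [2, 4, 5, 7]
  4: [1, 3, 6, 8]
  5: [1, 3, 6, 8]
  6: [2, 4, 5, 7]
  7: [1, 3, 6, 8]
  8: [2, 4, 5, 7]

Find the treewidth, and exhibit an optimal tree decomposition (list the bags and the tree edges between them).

Treewidth 4.
One optimal decomposition is:
Bags: B1 = {2, 3, 4, 5, 7}  B2 = {2, 4, 5, 7, 8}  B3 = {2, 4, 5, 6, 7}  B4 = {1, 2, 4, 5, 7}
Tree: B1–B2, B2–B3, B3–B4

The largest bag has 5 vertices, giving width 4; this decomposition certifies tw(G) ≤ 4. For the lower bound: the 5 vertex sets {3,7}, {4,8}, {5,6}, {2}, {1} are disjoint, each induces a connected subgraph, and every pair is joined by at least one edge of G. Contracting each set to a single vertex therefore yields K_{5} as a minor, and since treewidth is minor-monotone, tw(G) ≥ tw(K_{5}) = 4. Hence tw(G) = 4 exactly.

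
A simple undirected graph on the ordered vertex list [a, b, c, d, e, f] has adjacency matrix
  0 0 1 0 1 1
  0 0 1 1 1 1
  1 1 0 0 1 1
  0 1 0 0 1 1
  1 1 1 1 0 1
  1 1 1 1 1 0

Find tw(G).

A width-3 tree decomposition is:
Bags: B1 = {b, c, e, f}  B2 = {a, c, e, f}  B3 = {b, d, e, f}
Tree: B1–B2, B1–B3
Each bag holds 4 vertices, so the decomposition has width 3, which upper-bounds the treewidth. Conversely, {b, d, e, f} is a clique of size 4, and the vertices of any clique must share a bag in every tree decomposition; so some bag has ≥ 4 vertices and tw(G) ≥ 3. Therefore the treewidth is 3.

3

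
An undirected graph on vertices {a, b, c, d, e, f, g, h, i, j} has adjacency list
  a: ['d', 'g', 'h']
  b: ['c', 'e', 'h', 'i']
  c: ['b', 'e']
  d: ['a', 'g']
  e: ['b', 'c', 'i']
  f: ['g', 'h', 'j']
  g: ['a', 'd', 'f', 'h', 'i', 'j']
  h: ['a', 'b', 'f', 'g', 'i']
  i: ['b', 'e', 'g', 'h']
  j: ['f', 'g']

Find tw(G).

2

A width-2 tree decomposition is:
Bags: B1 = {a, g, h}  B2 = {f, g, h}  B3 = {g, h, i}  B4 = {f, g, j}  B5 = {a, d, g}  B6 = {b, h, i}  B7 = {b, e, i}  B8 = {b, c, e}
Tree: B1–B2, B2–B3, B2–B4, B1–B5, B3–B6, B6–B7, B7–B8
The largest bag has 3 vertices, giving width 2; this decomposition certifies tw(G) ≤ 2. Conversely, {a, d, g} is a clique of size 3, and the vertices of any clique must share a bag in every tree decomposition; so some bag has ≥ 3 vertices and tw(G) ≥ 2. Hence tw(G) = 2 exactly.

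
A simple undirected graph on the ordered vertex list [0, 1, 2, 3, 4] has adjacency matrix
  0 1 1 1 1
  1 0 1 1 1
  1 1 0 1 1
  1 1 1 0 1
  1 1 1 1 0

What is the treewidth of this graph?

A width-4 tree decomposition is:
Bags: B1 = {0, 1, 2, 3, 4}
Tree: (single bag)
With just one bag of size 5, the width is 5 − 1 = 4, so tw(G) ≤ 4. On the other hand G contains the 5-clique {0, 1, 2, 3, 4}. A clique must lie in a single bag of any decomposition, so no decomposition can have width below 4. The upper and lower bounds meet at 4, so that is the treewidth.

4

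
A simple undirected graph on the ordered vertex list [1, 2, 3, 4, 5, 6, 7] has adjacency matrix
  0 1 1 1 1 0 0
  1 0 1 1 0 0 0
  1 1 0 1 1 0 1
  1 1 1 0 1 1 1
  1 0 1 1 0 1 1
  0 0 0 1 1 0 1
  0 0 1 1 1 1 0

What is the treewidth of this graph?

A width-3 tree decomposition is:
Bags: B1 = {3, 4, 5, 7}  B2 = {1, 3, 4, 5}  B3 = {1, 2, 3, 4}  B4 = {4, 5, 6, 7}
Tree: B1–B2, B2–B3, B1–B4
The largest bag has 4 vertices, giving width 3; this decomposition certifies tw(G) ≤ 3. Conversely, {1, 2, 3, 4} is a clique of size 4, and the vertices of any clique must share a bag in every tree decomposition; so some bag has ≥ 4 vertices and tw(G) ≥ 3. The upper and lower bounds meet at 3, so that is the treewidth.

3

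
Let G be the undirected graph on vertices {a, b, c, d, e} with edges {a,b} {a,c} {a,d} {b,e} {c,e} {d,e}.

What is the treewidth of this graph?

2

A width-2 tree decomposition is:
Bags: B1 = {a, c, e}  B2 = {a, d, e}  B3 = {a, b, e}
Tree: B1–B2, B2–B3
Each bag holds 3 vertices, so the decomposition has width 2, which upper-bounds the treewidth. The edges c–e–d–a–c form a cycle, so G is not a tree and its treewidth is at least 2. Hence tw(G) = 2 exactly.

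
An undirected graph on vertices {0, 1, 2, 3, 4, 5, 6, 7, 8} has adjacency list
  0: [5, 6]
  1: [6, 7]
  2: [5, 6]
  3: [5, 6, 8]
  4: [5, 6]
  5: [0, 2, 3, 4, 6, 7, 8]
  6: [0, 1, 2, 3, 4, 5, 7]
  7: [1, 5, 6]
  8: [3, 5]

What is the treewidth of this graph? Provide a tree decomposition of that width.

Every bag has size at most 3, so the width is 3 − 1 = 2 and tw(G) ≤ 2. On the other hand G contains the 3-clique {1, 6, 7}. A clique must lie in a single bag of any decomposition, so no decomposition can have width below 2. Hence tw(G) = 2 exactly.

Treewidth 2.
One optimal decomposition is:
Bags: B1 = {3, 5, 6}  B2 = {5, 6, 7}  B3 = {2, 5, 6}  B4 = {1, 6, 7}  B5 = {3, 5, 8}  B6 = {0, 5, 6}  B7 = {4, 5, 6}
Tree: B1–B2, B2–B3, B2–B4, B1–B5, B2–B6, B6–B7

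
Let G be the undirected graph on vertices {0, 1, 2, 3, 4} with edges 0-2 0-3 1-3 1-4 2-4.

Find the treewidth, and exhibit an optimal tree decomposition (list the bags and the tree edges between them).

Treewidth 2.
One such decomposition:
Bags: B1 = {0, 2, 3}  B2 = {2, 3, 4}  B3 = {1, 3, 4}
Tree: B1–B2, B2–B3

The largest bag has 3 vertices, giving width 2; this decomposition certifies tw(G) ≤ 2. The edges 3–0–2–4–1–3 form a cycle, so G is not a tree and its treewidth is at least 2. The upper and lower bounds meet at 2, so that is the treewidth.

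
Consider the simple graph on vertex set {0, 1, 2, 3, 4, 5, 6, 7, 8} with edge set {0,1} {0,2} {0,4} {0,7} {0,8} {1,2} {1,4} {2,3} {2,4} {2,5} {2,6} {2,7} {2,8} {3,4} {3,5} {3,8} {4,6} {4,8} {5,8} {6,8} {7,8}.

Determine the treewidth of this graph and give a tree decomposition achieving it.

Each bag holds 4 vertices, so the decomposition has width 3, which upper-bounds the treewidth. For the lower bound, the 4 vertices {0, 2, 4, 8} are pairwise adjacent, and any tree decomposition puts a clique entirely inside one bag — forcing width ≥ 3. Therefore the treewidth is 3.

Treewidth 3.
Bags: B1 = {0, 2, 4, 8}  B2 = {2, 4, 6, 8}  B3 = {0, 1, 2, 4}  B4 = {2, 3, 4, 8}  B5 = {2, 3, 5, 8}  B6 = {0, 2, 7, 8}
Tree: B1–B2, B1–B3, B1–B4, B4–B5, B1–B6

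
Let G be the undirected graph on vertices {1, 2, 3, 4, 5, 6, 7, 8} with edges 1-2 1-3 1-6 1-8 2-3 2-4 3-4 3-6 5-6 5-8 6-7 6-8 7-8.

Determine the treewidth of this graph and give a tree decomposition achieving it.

The largest bag has 3 vertices, giving width 2; this decomposition certifies tw(G) ≤ 2. Conversely, {1, 2, 3} is a clique of size 3, and the vertices of any clique must share a bag in every tree decomposition; so some bag has ≥ 3 vertices and tw(G) ≥ 2. Hence tw(G) = 2 exactly.

Treewidth 2.
One such decomposition:
Bags: B1 = {5, 6, 8}  B2 = {1, 6, 8}  B3 = {1, 3, 6}  B4 = {1, 2, 3}  B5 = {2, 3, 4}  B6 = {6, 7, 8}
Tree: B1–B2, B2–B3, B3–B4, B4–B5, B2–B6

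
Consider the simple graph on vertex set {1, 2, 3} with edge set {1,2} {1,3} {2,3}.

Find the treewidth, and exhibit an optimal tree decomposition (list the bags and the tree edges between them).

A single bag containing all 3 vertices is trivially a valid decomposition of width 2. For the lower bound, the 3 vertices {1, 2, 3} are pairwise adjacent, and any tree decomposition puts a clique entirely inside one bag — forcing width ≥ 2. The upper and lower bounds meet at 2, so that is the treewidth.

Treewidth 2.
One optimal decomposition is:
Bags: B1 = {1, 2, 3}
Tree: (single bag)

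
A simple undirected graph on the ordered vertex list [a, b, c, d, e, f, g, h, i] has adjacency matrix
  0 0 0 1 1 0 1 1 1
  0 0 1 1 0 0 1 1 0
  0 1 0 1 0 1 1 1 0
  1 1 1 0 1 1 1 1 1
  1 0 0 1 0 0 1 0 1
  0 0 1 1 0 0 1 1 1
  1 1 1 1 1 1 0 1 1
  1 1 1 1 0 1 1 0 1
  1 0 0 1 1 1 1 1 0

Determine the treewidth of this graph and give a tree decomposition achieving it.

Treewidth 4.
One optimal decomposition is:
Bags: B1 = {a, d, g, h, i}  B2 = {d, f, g, h, i}  B3 = {c, d, f, g, h}  B4 = {a, d, e, g, i}  B5 = {b, c, d, g, h}
Tree: B1–B2, B2–B3, B1–B4, B3–B5

Every bag has size at most 5, so the width is 5 − 1 = 4 and tw(G) ≤ 4. On the other hand G contains the 5-clique {a, d, e, g, i}. A clique must lie in a single bag of any decomposition, so no decomposition can have width below 4. The upper and lower bounds meet at 4, so that is the treewidth.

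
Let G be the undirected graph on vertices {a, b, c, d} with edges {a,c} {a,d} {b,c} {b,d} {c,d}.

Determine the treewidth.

A width-2 tree decomposition is:
Bags: B1 = {b, c, d}  B2 = {a, c, d}
Tree: B1–B2
The largest bag has 3 vertices, giving width 2; this decomposition certifies tw(G) ≤ 2. Conversely, {a, c, d} is a clique of size 3, and the vertices of any clique must share a bag in every tree decomposition; so some bag has ≥ 3 vertices and tw(G) ≥ 2. The upper and lower bounds meet at 2, so that is the treewidth.

2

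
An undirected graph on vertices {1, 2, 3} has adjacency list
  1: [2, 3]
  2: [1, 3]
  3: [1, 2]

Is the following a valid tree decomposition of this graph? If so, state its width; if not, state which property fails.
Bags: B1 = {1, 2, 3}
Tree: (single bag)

Yes; width 2.

Checking the three conditions: (i) the bags cover all of {1, 2, 3}; (ii) for each edge, some bag contains both endpoints; (iii) the bags containing any fixed vertex form a subtree. All hold, so the decomposition is valid with width 3 − 1 = 2.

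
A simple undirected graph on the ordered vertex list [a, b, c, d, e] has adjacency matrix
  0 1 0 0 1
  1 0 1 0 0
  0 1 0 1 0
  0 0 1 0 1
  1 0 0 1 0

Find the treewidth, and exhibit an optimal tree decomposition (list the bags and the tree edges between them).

Treewidth 2.
One such decomposition:
Bags: B1 = {a, b, e}  B2 = {b, c, e}  B3 = {c, d, e}
Tree: B1–B2, B2–B3

The largest bag has 3 vertices, giving width 2; this decomposition certifies tw(G) ≤ 2. For the lower bound, G contains the cycle e–a–b–c–d–e, so G is not a forest; only forests have treewidth ≤ 1, hence tw(G) ≥ 2. Hence tw(G) = 2 exactly.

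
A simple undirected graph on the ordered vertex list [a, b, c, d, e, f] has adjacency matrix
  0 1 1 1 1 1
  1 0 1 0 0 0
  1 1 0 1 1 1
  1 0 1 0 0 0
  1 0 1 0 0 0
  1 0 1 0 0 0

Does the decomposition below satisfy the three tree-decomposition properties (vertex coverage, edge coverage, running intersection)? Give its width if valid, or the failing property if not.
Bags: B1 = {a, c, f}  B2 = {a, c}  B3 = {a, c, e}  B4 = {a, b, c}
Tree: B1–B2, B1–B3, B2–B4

No — vertex d appears in no bag.

A tree decomposition must satisfy three properties: every vertex lies in some bag; for every edge, both endpoints lie together in some bag; and for every vertex, the bags containing it form a connected subtree. Here vertex d appears in no bag, so the decomposition is invalid.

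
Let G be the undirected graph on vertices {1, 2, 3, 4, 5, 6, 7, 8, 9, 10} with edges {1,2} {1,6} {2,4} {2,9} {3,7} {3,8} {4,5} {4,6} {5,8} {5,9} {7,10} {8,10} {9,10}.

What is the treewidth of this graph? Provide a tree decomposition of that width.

Every bag has size at most 3, so the width is 3 − 1 = 2 and tw(G) ≤ 2. For the lower bound, G contains the cycle 3–7–10–8–3, so G is not a forest; only forests have treewidth ≤ 1, hence tw(G) ≥ 2. Combining the bounds, tw(G) = 2.

Treewidth 2.
One such decomposition:
Bags: B1 = {3, 7, 8}  B2 = {7, 8, 10}  B3 = {5, 8, 10}  B4 = {5, 9, 10}  B5 = {4, 5, 9}  B6 = {2, 4, 9}  B7 = {2, 4, 6}  B8 = {1, 2, 6}
Tree: B1–B2, B2–B3, B3–B4, B4–B5, B5–B6, B6–B7, B7–B8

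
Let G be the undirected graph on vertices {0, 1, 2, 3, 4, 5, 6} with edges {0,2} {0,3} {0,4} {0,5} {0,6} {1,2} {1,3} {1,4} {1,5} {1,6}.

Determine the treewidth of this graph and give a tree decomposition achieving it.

Treewidth 2.
One optimal decomposition is:
Bags: B1 = {0, 1, 2}  B2 = {0, 1, 4}  B3 = {0, 1, 5}  B4 = {0, 1, 6}  B5 = {0, 1, 3}
Tree: B1–B2, B2–B3, B3–B4, B4–B5

The largest bag has 3 vertices, giving width 2; this decomposition certifies tw(G) ≤ 2. The edges 0–2–1–4–0 form a cycle, so G is not a tree and its treewidth is at least 2. Hence tw(G) = 2 exactly.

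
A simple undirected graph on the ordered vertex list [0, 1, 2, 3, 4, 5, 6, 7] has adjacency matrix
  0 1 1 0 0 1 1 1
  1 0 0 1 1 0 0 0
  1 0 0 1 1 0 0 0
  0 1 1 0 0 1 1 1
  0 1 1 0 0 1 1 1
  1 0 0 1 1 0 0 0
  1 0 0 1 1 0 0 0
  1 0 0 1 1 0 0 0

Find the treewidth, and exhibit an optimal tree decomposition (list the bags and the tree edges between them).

The largest bag has 4 vertices, giving width 3; this decomposition certifies tw(G) ≤ 3. For the lower bound: the 4 vertex sets {1,4}, {0,5}, {3}, {6} are disjoint, each induces a connected subgraph, and every pair is joined by at least one edge of G. Contracting each set to a single vertex therefore yields K_{4} as a minor, and since treewidth is minor-monotone, tw(G) ≥ tw(K_{4}) = 3. Therefore the treewidth is 3.

Treewidth 3.
One optimal decomposition is:
Bags: B1 = {0, 1, 3, 4}  B2 = {0, 3, 4, 5}  B3 = {0, 3, 4, 6}  B4 = {0, 3, 4, 7}  B5 = {0, 2, 3, 4}
Tree: B1–B2, B2–B3, B3–B4, B4–B5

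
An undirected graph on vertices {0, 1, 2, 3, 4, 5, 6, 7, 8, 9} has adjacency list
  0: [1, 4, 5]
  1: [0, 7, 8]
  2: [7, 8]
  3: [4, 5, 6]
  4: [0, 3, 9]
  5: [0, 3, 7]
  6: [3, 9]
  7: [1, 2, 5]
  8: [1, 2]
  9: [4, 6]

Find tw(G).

2

A width-2 tree decomposition is:
Bags: B1 = {4, 6, 9}  B2 = {3, 4, 6}  B3 = {0, 3, 4}  B4 = {0, 3, 5}  B5 = {0, 1, 5}  B6 = {1, 5, 7}  B7 = {1, 7, 8}  B8 = {2, 7, 8}
Tree: B1–B2, B2–B3, B3–B4, B4–B5, B5–B6, B6–B7, B7–B8
Each bag holds 3 vertices, so the decomposition has width 2, which upper-bounds the treewidth. The edges 9–6–3–4–9 form a cycle, so G is not a tree and its treewidth is at least 2. Combining the bounds, tw(G) = 2.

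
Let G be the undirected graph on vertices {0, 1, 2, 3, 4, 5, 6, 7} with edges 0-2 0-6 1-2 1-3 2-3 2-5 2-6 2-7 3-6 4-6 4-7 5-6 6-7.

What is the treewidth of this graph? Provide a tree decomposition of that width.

Every bag has size at most 3, so the width is 3 − 1 = 2 and tw(G) ≤ 2. For the lower bound, the 3 vertices {1, 2, 3} are pairwise adjacent, and any tree decomposition puts a clique entirely inside one bag — forcing width ≥ 2. Hence tw(G) = 2 exactly.

Treewidth 2.
One optimal decomposition is:
Bags: B1 = {2, 6, 7}  B2 = {0, 2, 6}  B3 = {2, 3, 6}  B4 = {4, 6, 7}  B5 = {2, 5, 6}  B6 = {1, 2, 3}
Tree: B1–B2, B1–B3, B1–B4, B3–B5, B3–B6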